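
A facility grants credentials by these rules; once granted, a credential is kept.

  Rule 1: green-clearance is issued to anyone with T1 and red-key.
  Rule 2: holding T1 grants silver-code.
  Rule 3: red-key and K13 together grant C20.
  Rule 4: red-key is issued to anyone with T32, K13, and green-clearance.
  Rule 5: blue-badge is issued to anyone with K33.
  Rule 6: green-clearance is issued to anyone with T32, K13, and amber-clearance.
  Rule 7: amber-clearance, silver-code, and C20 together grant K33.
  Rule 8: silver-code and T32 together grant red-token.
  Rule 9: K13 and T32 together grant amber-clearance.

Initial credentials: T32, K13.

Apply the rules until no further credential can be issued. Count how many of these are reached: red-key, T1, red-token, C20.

Holding K13 and T32 grants amber-clearance (Rule 9).
Holding T32, K13, and amber-clearance grants green-clearance (Rule 6).
Holding T32, K13, and green-clearance grants red-key (Rule 4).
Holding red-key and K13 grants C20 (Rule 3).
red-key: reached.
No rule produces T1, and it is not given.
red-token would need silver-code and T32 (Rule 8), but silver-code is never granted.
C20: reached.
Reached: red-key and C20 — 2 of the 4.

2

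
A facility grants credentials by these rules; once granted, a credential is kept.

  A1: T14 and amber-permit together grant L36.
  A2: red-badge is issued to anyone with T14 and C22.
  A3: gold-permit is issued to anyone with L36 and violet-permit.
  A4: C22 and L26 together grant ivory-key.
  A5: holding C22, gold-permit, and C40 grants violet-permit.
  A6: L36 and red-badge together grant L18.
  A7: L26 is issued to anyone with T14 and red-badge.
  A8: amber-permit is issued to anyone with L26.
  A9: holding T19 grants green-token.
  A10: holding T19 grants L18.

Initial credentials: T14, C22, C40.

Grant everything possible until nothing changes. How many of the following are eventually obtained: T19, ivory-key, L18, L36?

3

Holding T14 and C22 grants red-badge (A2).
Holding T14 and red-badge grants L26 (A7).
Holding C22 and L26 grants ivory-key (A4).
Holding L26 grants amber-permit (A8).
Holding T14 and amber-permit grants L36 (A1).
Holding L36 and red-badge grants L18 (A6).
No rule produces T19, and it is not given.
ivory-key: reached.
L18: reached.
L36: reached.
Reached: ivory-key, L18, and L36 — 3 of the 4.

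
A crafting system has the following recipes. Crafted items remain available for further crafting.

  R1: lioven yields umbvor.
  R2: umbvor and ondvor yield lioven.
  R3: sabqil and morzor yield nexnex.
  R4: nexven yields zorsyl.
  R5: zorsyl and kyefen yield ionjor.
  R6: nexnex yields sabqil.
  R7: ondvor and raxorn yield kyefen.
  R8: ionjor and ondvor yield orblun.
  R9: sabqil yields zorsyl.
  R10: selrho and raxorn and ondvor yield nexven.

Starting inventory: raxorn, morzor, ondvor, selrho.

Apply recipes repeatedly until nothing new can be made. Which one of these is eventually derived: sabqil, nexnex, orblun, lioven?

orblun

Using R7, ondvor and raxorn make kyefen.
Using R10, selrho, raxorn, and ondvor make nexven.
Using R4, nexven makes zorsyl.
Using R5, zorsyl and kyefen make ionjor.
Using R8, ionjor and ondvor make orblun.
sabqil would need nexnex (R6), but nexnex is never obtained. lioven would need umbvor and ondvor (R2), but umbvor is never obtained. nexnex would need sabqil and morzor (R3), but sabqil is never obtained.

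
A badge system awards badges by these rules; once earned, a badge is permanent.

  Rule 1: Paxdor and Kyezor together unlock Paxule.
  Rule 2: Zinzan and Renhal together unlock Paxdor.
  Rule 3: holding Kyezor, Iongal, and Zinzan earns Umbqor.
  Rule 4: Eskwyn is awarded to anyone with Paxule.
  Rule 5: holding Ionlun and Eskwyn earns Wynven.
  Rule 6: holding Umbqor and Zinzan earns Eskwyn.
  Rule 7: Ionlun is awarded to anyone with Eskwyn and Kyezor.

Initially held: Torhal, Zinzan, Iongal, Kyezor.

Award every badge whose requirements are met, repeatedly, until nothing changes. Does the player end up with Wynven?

Yes

With Kyezor, Iongal, and Zinzan, Umbqor is earned (Rule 3).
With Umbqor and Zinzan, Eskwyn is earned (Rule 6).
With Eskwyn and Kyezor, Ionlun is earned (Rule 7).
With Ionlun and Eskwyn, Wynven is earned (Rule 5).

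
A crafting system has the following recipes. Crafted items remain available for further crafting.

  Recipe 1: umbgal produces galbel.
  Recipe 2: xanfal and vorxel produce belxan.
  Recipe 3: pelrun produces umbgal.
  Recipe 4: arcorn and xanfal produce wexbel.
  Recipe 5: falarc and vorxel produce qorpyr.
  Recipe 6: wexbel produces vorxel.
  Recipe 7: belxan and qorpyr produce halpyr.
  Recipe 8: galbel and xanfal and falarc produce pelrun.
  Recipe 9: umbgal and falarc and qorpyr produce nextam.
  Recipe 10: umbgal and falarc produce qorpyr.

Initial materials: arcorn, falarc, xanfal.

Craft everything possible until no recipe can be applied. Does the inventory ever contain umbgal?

umbgal would need pelrun (Recipe 3), but pelrun is never obtained.

No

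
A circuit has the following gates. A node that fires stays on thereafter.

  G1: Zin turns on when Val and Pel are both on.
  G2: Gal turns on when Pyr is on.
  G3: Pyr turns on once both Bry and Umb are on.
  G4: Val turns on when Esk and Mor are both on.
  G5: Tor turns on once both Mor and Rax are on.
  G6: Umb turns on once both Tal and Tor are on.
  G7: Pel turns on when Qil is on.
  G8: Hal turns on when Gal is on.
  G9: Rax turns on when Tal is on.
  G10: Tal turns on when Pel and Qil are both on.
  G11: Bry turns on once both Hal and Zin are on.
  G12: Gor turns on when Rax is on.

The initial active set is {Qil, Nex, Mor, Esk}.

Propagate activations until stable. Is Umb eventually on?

Yes

Qil is on, so Pel turns on (G7).
G10: Pel and Qil on → Tal on.
G9: Tal on → Rax on.
Mor and Rax are on, so Tor turns on (G5).
G6: Tal and Tor on → Umb on.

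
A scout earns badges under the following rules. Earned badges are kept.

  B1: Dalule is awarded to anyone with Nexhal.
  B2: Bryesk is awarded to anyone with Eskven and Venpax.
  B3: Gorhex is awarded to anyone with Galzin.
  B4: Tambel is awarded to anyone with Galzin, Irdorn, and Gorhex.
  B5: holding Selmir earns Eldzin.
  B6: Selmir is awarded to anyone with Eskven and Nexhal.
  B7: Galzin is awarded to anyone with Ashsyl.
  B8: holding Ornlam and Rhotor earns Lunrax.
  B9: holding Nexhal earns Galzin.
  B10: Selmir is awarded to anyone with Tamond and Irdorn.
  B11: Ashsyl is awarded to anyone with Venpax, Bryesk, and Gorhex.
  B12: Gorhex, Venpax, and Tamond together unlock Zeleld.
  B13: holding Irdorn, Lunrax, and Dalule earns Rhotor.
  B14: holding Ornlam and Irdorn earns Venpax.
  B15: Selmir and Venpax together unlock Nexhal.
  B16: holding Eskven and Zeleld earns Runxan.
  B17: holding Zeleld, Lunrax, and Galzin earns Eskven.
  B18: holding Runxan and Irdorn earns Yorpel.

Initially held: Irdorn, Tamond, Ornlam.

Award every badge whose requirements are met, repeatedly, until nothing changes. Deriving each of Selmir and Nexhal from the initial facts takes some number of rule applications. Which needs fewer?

Selmir: With Tamond and Irdorn, Selmir is earned (B10). [1 rule application]
Nexhal: With Tamond and Irdorn, Selmir is earned (B10). With Ornlam and Irdorn, Venpax is earned (B14). With Selmir and Venpax, Nexhal is earned (B15). [3 rule applications]
Selmir needs fewer.

Selmir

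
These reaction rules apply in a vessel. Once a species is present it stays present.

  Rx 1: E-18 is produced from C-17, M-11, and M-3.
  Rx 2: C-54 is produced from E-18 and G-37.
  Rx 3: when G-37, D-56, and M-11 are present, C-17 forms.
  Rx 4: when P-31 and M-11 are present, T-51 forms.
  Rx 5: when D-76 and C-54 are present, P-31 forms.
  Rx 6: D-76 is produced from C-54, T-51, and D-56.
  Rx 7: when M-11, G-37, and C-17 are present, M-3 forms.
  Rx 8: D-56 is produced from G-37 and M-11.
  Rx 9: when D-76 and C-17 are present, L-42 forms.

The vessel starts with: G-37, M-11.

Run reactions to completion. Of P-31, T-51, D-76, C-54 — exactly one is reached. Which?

C-54

G-37 and M-11 present → D-56 forms (Rx 8).
G-37, D-56, and M-11 present → C-17 forms (Rx 3).
M-11, G-37, and C-17 present → M-3 forms (Rx 7).
C-17, M-11, and M-3 present → E-18 forms (Rx 1).
E-18 and G-37 present → C-54 forms (Rx 2).
P-31 would need D-76 and C-54 (Rx 5), but D-76 never forms. T-51 would need P-31 and M-11 (Rx 4), but P-31 never forms. D-76 would need C-54, T-51, and D-56 (Rx 6), but T-51 never forms.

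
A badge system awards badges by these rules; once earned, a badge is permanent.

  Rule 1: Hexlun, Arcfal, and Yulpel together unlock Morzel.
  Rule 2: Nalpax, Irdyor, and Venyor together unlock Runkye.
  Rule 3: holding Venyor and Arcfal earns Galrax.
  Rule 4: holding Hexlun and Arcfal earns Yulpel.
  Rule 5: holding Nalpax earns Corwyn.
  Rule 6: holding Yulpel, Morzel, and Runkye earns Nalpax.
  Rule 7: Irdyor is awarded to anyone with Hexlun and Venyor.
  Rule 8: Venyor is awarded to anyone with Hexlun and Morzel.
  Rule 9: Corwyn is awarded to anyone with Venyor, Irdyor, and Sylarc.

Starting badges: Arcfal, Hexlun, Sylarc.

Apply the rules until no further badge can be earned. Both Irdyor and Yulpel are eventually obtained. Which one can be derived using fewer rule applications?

Yulpel

Yulpel: With Hexlun and Arcfal, Yulpel is earned (Rule 4). [1 rule application]
Irdyor: With Hexlun and Arcfal, Yulpel is earned (Rule 4). With Hexlun, Arcfal, and Yulpel, Morzel is earned (Rule 1). With Hexlun and Morzel, Venyor is earned (Rule 8). With Hexlun and Venyor, Irdyor is earned (Rule 7). [4 rule applications]
Yulpel needs fewer.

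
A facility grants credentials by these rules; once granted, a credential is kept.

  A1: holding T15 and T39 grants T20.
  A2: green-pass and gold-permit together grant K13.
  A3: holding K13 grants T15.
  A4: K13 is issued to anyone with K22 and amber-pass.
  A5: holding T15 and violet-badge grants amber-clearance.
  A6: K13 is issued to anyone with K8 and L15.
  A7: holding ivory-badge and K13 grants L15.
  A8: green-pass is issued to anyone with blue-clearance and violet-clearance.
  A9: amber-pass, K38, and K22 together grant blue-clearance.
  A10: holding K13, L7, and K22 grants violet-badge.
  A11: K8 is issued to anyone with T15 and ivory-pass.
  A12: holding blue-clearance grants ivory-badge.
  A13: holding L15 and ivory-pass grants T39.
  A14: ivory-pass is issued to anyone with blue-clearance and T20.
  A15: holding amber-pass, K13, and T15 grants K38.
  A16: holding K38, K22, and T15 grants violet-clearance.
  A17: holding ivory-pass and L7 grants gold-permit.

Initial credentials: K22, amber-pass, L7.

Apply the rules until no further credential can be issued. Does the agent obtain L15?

Holding K22 and amber-pass grants K13 (A4).
Holding K13 grants T15 (A3).
Holding amber-pass, K13, and T15 grants K38 (A15).
Holding amber-pass, K38, and K22 grants blue-clearance (A9).
Holding blue-clearance grants ivory-badge (A12).
Holding ivory-badge and K13 grants L15 (A7).

Yes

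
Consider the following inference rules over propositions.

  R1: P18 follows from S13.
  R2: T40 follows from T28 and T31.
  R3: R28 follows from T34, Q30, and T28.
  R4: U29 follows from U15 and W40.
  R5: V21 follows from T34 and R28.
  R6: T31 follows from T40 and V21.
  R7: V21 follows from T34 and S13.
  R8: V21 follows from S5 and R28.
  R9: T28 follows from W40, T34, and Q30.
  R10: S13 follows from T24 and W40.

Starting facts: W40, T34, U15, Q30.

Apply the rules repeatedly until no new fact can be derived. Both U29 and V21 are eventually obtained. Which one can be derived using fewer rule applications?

U29

U29: From U15 and W40, R4 gives U29. [1 rule application]
V21: From W40, T34, and Q30, R9 gives T28. From T34, Q30, and T28, R3 gives R28. From T34 and R28, R5 gives V21. [3 rule applications]
U29 needs fewer.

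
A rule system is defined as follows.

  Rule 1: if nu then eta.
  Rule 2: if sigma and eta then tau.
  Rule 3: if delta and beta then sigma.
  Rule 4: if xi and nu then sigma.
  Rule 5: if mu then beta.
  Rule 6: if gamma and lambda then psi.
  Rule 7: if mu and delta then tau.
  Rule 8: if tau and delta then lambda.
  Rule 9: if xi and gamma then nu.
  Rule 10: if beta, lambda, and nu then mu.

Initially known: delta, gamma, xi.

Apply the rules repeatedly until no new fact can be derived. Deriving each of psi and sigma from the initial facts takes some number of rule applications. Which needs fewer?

sigma

sigma: xi and gamma hold, so nu follows (Rule 9). From xi and nu, Rule 4 gives sigma. [2 rule applications]
psi: xi and gamma hold, so nu follows (Rule 9). From xi and nu, Rule 4 gives sigma. nu holds, so eta follows (Rule 1). From sigma and eta, Rule 2 gives tau. From tau and delta, Rule 8 gives lambda. gamma and lambda hold, so psi follows (Rule 6). [6 rule applications]
sigma needs fewer.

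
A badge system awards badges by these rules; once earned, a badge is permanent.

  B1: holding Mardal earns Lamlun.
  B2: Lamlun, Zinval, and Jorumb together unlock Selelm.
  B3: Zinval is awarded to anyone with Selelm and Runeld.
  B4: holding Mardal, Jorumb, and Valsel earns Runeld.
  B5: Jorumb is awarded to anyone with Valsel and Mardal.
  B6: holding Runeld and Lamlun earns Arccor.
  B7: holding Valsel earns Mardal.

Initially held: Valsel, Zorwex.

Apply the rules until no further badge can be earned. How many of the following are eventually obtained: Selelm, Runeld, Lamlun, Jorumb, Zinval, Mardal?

4

With Valsel, Mardal is earned (B7).
With Mardal, Lamlun is earned (B1).
With Valsel and Mardal, Jorumb is earned (B5).
With Mardal, Jorumb, and Valsel, Runeld is earned (B4).
Selelm would need Lamlun, Zinval, and Jorumb (B2), but Zinval is never earned.
Runeld: reached.
Lamlun: reached.
Jorumb: reached.
Zinval would need Selelm and Runeld (B3), but Selelm is never earned.
Mardal: reached.
Reached: Runeld, Lamlun, Jorumb, and Mardal — 4 of the 6.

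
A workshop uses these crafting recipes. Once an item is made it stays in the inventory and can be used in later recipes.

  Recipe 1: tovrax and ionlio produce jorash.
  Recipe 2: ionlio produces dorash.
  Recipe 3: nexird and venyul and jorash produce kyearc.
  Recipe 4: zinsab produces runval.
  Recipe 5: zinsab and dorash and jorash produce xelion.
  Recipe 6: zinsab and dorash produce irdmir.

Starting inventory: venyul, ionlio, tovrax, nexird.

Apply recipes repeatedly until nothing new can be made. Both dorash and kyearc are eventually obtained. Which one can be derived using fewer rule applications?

dorash

dorash: Using Recipe 2, ionlio makes dorash. [1 rule application]
kyearc: Using Recipe 1, tovrax and ionlio make jorash. nexird and venyul and jorash → kyearc (Recipe 3). [2 rule applications]
dorash needs fewer.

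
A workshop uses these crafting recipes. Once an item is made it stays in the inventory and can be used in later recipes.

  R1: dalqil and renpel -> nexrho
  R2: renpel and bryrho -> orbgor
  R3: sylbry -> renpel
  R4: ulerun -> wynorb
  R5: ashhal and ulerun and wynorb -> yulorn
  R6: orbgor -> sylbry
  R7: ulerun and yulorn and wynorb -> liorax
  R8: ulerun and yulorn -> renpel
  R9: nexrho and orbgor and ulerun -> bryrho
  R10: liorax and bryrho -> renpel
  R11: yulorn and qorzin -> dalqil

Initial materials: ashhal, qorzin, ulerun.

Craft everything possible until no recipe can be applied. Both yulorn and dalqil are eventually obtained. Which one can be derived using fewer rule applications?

yulorn

yulorn: Using R4, ulerun makes wynorb. ashhal and ulerun and wynorb -> yulorn (R5). [2 rule applications]
dalqil: Using R4, ulerun makes wynorb. ashhal and ulerun and wynorb -> yulorn (R5). Using R11, yulorn and qorzin make dalqil. [3 rule applications]
yulorn needs fewer.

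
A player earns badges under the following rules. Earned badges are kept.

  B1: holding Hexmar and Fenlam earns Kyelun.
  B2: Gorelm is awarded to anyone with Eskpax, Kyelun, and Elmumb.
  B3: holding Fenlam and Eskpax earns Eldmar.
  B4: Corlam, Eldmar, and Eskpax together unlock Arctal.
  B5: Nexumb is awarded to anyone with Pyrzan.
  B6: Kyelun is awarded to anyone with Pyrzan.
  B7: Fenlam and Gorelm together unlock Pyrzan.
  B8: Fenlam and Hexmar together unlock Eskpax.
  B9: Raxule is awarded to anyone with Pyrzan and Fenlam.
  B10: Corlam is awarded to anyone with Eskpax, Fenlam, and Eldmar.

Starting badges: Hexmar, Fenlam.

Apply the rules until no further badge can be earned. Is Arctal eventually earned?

Yes

With Fenlam and Hexmar, Eskpax is earned (B8).
With Fenlam and Eskpax, Eldmar is earned (B3).
With Eskpax, Fenlam, and Eldmar, Corlam is earned (B10).
With Corlam, Eldmar, and Eskpax, Arctal is earned (B4).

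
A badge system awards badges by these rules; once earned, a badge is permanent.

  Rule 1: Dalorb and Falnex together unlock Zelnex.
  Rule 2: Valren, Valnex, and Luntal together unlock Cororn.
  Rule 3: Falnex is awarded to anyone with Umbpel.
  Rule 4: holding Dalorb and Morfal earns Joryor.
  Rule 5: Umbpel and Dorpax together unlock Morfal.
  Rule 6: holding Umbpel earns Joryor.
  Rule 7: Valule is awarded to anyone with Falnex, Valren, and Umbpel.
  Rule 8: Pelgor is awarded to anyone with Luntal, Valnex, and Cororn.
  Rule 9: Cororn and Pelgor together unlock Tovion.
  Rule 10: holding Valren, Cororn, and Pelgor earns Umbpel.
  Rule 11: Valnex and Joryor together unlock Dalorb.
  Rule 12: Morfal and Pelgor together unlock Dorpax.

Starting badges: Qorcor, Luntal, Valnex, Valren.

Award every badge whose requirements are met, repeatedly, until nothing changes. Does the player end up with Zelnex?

With Valren, Valnex, and Luntal, Cororn is earned (Rule 2).
With Luntal, Valnex, and Cororn, Pelgor is earned (Rule 8).
With Valren, Cororn, and Pelgor, Umbpel is earned (Rule 10).
With Umbpel, Joryor is earned (Rule 6).
With Umbpel, Falnex is earned (Rule 3).
With Valnex and Joryor, Dalorb is earned (Rule 11).
With Dalorb and Falnex, Zelnex is earned (Rule 1).

Yes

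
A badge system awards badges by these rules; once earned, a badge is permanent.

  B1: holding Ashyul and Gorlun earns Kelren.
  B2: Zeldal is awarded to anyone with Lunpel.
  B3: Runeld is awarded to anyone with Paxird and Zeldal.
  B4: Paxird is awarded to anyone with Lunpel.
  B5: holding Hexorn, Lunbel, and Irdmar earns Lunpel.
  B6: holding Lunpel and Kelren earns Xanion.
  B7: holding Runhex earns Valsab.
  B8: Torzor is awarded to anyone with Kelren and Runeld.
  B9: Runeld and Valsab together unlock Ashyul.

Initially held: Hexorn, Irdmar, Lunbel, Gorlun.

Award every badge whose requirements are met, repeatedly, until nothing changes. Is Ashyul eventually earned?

No

Ashyul would need Runeld and Valsab (B9), but Valsab is never earned.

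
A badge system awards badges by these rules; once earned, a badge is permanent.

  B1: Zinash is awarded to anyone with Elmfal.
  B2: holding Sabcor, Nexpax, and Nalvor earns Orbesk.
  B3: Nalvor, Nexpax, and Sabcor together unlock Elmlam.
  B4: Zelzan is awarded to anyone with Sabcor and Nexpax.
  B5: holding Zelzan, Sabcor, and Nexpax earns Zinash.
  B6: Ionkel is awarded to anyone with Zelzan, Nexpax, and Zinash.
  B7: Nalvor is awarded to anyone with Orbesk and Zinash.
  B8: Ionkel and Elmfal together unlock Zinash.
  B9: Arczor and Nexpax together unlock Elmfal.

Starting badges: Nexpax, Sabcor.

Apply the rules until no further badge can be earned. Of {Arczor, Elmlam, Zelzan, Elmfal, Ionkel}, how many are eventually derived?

2

With Sabcor and Nexpax, Zelzan is earned (B4).
With Zelzan, Sabcor, and Nexpax, Zinash is earned (B5).
With Zelzan, Nexpax, and Zinash, Ionkel is earned (B6).
No rule produces Arczor, and it is not given.
Elmlam would need Nalvor, Nexpax, and Sabcor (B3), but Nalvor is never earned.
Zelzan: reached.
Elmfal would need Arczor and Nexpax (B9), but Arczor is never earned.
Ionkel: reached.
Reached: Zelzan and Ionkel — 2 of the 5.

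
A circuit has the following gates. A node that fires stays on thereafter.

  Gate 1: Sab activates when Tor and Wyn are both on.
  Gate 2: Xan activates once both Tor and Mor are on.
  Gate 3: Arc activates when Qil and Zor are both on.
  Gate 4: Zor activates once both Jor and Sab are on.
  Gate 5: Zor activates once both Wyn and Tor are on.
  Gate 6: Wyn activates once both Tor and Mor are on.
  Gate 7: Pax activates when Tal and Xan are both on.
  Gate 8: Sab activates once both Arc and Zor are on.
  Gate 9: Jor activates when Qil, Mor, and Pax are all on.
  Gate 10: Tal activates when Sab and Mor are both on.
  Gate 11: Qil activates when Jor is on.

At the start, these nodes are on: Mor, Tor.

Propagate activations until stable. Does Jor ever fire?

Jor would need Qil, Mor, and Pax (Gate 9), but Qil never turns on.

No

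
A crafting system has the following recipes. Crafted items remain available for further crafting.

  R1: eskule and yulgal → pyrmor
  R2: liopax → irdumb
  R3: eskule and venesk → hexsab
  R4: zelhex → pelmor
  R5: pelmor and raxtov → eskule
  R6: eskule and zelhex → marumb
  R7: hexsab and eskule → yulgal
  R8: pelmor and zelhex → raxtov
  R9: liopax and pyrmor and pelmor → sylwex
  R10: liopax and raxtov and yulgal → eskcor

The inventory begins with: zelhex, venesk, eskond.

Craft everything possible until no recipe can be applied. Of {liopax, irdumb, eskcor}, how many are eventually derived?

No rule produces liopax, and it is not given.
irdumb would need liopax (R2), but liopax is never obtained.
eskcor would need liopax, raxtov, and yulgal (R10), but liopax is never obtained.
None of the 3 are reached.

0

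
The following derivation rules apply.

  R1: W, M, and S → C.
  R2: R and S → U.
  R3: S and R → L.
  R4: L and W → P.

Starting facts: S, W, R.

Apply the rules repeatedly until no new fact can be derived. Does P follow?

Yes

S and R hold, so L follows (R3).
L and W hold, so P follows (R4).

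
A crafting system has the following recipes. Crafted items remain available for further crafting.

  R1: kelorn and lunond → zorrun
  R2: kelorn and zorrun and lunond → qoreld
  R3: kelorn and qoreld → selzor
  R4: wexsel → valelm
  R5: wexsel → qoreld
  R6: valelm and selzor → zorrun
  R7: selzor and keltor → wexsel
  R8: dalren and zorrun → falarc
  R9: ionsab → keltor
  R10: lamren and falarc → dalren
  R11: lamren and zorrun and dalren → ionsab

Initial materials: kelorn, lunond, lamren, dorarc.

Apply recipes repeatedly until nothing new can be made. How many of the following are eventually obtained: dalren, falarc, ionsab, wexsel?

0

dalren would need lamren and falarc (R10), but falarc is never obtained.
falarc would need dalren and zorrun (R8), but dalren is never obtained.
ionsab would need lamren, zorrun, and dalren (R11), but dalren is never obtained.
wexsel would need selzor and keltor (R7), but keltor is never obtained.
None of the 4 are reached.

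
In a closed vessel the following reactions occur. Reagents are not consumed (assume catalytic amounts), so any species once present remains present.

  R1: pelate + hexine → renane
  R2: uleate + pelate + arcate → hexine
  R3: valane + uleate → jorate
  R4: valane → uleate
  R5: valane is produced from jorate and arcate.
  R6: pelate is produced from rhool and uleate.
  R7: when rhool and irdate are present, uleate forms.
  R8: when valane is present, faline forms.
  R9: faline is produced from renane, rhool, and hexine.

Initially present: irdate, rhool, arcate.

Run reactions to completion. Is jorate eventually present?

No

jorate would need valane and uleate (R3), but valane never forms.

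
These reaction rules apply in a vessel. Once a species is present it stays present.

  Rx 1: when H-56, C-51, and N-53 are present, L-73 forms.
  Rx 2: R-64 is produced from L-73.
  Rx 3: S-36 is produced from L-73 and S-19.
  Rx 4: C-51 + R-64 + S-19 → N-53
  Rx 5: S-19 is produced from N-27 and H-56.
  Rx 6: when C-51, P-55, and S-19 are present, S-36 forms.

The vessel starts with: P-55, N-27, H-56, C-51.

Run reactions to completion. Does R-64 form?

R-64 would need L-73 (Rx 2), but L-73 never forms.

No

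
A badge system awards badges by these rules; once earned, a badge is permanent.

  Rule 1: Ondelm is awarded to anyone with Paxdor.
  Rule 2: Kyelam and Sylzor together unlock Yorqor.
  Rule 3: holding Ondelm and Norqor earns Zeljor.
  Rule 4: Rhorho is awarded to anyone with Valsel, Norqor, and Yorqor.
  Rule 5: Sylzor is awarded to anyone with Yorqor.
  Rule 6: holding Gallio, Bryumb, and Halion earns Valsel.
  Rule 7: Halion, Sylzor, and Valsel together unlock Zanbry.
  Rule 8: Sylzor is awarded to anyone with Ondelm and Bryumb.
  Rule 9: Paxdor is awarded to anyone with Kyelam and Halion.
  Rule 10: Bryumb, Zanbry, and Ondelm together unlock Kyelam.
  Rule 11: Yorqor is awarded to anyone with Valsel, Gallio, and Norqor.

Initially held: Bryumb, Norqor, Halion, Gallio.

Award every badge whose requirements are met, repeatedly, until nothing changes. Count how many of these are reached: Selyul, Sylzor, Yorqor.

2

With Gallio, Bryumb, and Halion, Valsel is earned (Rule 6).
With Valsel, Gallio, and Norqor, Yorqor is earned (Rule 11).
With Yorqor, Sylzor is earned (Rule 5).
No rule produces Selyul, and it is not given.
Sylzor: reached.
Yorqor: reached.
Reached: Sylzor and Yorqor — 2 of the 3.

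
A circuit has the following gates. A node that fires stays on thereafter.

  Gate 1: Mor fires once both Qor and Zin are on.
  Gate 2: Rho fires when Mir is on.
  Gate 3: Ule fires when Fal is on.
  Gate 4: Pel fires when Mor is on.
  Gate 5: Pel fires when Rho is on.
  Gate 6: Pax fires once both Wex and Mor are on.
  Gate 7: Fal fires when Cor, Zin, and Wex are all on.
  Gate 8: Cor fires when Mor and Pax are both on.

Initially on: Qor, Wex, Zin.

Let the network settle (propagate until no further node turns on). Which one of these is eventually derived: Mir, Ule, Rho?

Ule

Qor and Zin are on, so Mor fires (Gate 1).
Wex and Mor are on, so Pax fires (Gate 6).
Mor and Pax are on, so Cor fires (Gate 8).
Cor, Zin, and Wex are on, so Fal fires (Gate 7).
Fal is on, so Ule fires (Gate 3).
Rho would need Mir (Gate 2), but Mir never turns on. No rule produces Mir, and it is not given.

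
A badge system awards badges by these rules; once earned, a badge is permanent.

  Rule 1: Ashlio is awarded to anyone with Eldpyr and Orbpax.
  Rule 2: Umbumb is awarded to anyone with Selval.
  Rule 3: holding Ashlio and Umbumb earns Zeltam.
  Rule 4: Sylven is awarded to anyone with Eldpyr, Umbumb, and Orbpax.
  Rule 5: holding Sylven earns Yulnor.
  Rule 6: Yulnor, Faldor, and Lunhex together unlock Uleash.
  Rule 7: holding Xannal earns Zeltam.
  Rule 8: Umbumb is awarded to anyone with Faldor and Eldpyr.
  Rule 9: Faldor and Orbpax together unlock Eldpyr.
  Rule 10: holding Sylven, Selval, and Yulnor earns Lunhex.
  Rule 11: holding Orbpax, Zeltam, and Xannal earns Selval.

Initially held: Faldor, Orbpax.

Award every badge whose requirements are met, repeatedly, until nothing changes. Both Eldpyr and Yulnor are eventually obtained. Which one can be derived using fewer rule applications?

Eldpyr: With Faldor and Orbpax, Eldpyr is earned (Rule 9). [1 rule application]
Yulnor: With Faldor and Orbpax, Eldpyr is earned (Rule 9). With Faldor and Eldpyr, Umbumb is earned (Rule 8). With Eldpyr, Umbumb, and Orbpax, Sylven is earned (Rule 4). With Sylven, Yulnor is earned (Rule 5). [4 rule applications]
Eldpyr needs fewer.

Eldpyr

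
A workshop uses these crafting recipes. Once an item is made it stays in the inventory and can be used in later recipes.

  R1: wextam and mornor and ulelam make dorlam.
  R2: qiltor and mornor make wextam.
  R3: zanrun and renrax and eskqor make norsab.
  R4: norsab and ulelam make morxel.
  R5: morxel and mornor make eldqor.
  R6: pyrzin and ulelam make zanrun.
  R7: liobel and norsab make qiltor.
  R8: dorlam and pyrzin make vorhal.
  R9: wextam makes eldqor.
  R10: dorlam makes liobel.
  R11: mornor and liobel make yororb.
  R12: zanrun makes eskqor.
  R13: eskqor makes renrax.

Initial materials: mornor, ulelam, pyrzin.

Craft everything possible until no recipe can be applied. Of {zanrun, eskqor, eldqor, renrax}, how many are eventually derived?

Using R6, pyrzin and ulelam make zanrun.
zanrun → eskqor (R12).
eskqor → renrax (R13).
Using R3, zanrun, renrax, and eskqor make norsab.
Using R4, norsab and ulelam make morxel.
Using R5, morxel and mornor make eldqor.
zanrun: reached.
eskqor: reached.
eldqor: reached.
renrax: reached.
All 4 are reached.

4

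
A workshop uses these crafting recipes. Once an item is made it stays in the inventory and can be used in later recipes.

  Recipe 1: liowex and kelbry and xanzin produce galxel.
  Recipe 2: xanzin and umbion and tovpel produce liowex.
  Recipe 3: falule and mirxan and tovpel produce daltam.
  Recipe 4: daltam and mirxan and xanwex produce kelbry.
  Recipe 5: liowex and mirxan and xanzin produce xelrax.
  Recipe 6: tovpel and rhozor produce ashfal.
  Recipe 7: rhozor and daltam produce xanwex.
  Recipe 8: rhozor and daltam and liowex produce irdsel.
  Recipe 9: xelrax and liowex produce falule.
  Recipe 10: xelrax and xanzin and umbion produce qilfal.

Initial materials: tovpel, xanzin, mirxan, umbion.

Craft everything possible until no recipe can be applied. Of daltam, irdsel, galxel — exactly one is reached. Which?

daltam

Using Recipe 2, xanzin, umbion, and tovpel make liowex.
liowex and mirxan and xanzin → xelrax (Recipe 5).
Using Recipe 9, xelrax and liowex make falule.
falule and mirxan and tovpel → daltam (Recipe 3).
irdsel would need rhozor, daltam, and liowex (Recipe 8), but rhozor is never obtained. galxel would need liowex, kelbry, and xanzin (Recipe 1), but kelbry is never obtained.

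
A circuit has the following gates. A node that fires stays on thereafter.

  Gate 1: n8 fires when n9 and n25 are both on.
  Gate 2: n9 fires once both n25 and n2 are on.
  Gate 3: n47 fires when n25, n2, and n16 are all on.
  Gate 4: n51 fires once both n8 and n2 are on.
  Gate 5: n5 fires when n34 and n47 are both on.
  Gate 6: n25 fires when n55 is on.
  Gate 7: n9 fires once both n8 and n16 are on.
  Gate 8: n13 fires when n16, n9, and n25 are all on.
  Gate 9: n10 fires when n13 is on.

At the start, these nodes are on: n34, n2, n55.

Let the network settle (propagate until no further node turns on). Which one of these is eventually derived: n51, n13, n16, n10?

n51

n55 is on, so n25 fires (Gate 6).
n25 and n2 are on, so n9 fires (Gate 2).
n9 and n25 are on, so n8 fires (Gate 1).
n8 and n2 are on, so n51 fires (Gate 4).
n10 would need n13 (Gate 9), but n13 never turns on. No rule produces n16, and it is not given. n13 would need n16, n9, and n25 (Gate 8), but n16 never turns on.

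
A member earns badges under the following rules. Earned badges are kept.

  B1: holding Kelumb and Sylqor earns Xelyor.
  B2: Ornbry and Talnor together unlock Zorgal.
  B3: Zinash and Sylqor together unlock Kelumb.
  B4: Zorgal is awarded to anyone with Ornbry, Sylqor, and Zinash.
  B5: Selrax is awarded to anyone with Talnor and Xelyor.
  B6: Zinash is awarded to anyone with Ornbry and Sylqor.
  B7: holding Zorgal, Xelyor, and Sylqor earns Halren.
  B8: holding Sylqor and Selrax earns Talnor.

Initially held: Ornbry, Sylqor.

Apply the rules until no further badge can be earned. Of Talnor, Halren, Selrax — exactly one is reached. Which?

Halren

With Ornbry and Sylqor, Zinash is earned (B6).
With Ornbry, Sylqor, and Zinash, Zorgal is earned (B4).
With Zinash and Sylqor, Kelumb is earned (B3).
With Kelumb and Sylqor, Xelyor is earned (B1).
With Zorgal, Xelyor, and Sylqor, Halren is earned (B7).
Selrax would need Talnor and Xelyor (B5), but Talnor is never earned. Talnor would need Sylqor and Selrax (B8), but Selrax is never earned.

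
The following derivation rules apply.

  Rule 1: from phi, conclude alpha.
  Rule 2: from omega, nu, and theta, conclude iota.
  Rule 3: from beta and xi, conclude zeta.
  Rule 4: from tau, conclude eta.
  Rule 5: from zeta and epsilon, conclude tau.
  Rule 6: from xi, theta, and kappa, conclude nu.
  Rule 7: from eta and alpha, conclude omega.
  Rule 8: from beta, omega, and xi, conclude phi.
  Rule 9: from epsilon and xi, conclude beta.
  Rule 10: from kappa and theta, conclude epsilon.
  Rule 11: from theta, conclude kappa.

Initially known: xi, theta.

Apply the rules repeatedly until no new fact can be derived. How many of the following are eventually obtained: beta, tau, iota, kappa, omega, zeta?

4

theta holds, so kappa follows (Rule 11).
kappa and theta hold, so epsilon follows (Rule 10).
From epsilon and xi, Rule 9 gives beta.
From beta and xi, Rule 3 gives zeta.
From zeta and epsilon, Rule 5 gives tau.
beta: reached.
tau: reached.
iota would need omega, nu, and theta (Rule 2), but omega is never established.
kappa: reached.
omega would need eta and alpha (Rule 7), but alpha is never established.
zeta: reached.
Reached: beta, tau, kappa, and zeta — 4 of the 6.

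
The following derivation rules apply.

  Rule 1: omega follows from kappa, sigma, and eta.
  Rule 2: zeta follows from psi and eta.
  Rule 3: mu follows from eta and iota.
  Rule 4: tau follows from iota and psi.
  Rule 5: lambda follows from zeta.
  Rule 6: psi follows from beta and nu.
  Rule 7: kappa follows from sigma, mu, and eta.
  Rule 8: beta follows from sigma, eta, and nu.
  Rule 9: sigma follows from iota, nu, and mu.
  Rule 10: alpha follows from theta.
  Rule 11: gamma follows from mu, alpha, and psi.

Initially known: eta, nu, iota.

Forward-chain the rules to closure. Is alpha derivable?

alpha would need theta (Rule 10), but theta is never established.

No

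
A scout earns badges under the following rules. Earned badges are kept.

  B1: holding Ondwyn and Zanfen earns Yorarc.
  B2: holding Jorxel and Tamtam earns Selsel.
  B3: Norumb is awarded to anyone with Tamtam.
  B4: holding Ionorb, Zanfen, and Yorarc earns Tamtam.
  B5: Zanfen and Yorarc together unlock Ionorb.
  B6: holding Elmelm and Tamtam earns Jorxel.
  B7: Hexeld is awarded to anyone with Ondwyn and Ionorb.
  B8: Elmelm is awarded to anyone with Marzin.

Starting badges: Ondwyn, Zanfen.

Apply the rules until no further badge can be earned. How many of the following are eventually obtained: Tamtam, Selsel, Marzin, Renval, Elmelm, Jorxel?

With Ondwyn and Zanfen, Yorarc is earned (B1).
With Zanfen and Yorarc, Ionorb is earned (B5).
With Ionorb, Zanfen, and Yorarc, Tamtam is earned (B4).
Tamtam: reached.
Selsel would need Jorxel and Tamtam (B2), but Jorxel is never earned.
No rule produces Marzin, and it is not given.
No rule produces Renval, and it is not given.
Elmelm would need Marzin (B8), but Marzin is never earned.
Jorxel would need Elmelm and Tamtam (B6), but Elmelm is never earned.
Reached: Tamtam — 1 of the 6.

1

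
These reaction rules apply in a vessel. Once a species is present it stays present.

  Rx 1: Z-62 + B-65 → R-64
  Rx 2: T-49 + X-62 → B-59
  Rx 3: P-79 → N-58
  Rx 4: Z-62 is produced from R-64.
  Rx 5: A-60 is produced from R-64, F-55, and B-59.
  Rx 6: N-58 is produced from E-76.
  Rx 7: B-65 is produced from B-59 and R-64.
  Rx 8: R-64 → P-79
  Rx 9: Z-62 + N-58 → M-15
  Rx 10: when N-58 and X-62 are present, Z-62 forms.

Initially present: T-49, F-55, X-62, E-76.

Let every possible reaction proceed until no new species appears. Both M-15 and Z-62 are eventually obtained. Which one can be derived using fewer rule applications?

Z-62

Z-62: E-76 present → N-58 forms (Rx 6). N-58 and X-62 present → Z-62 forms (Rx 10). [2 rule applications]
M-15: E-76 present → N-58 forms (Rx 6). N-58 and X-62 present → Z-62 forms (Rx 10). Z-62 and N-58 present → M-15 forms (Rx 9). [3 rule applications]
Z-62 needs fewer.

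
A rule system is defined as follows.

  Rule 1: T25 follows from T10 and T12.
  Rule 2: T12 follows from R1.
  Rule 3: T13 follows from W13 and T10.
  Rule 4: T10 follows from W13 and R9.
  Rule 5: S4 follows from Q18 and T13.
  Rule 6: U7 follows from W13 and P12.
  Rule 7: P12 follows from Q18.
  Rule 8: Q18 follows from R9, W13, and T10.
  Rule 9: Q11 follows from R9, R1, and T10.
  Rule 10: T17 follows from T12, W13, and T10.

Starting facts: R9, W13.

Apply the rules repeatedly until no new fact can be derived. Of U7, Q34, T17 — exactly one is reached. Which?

U7

From W13 and R9, Rule 4 gives T10.
R9, W13, and T10 hold, so Q18 follows (Rule 8).
From Q18, Rule 7 gives P12.
From W13 and P12, Rule 6 gives U7.
T17 would need T12, W13, and T10 (Rule 10), but T12 is never established. No rule produces Q34, and it is not given.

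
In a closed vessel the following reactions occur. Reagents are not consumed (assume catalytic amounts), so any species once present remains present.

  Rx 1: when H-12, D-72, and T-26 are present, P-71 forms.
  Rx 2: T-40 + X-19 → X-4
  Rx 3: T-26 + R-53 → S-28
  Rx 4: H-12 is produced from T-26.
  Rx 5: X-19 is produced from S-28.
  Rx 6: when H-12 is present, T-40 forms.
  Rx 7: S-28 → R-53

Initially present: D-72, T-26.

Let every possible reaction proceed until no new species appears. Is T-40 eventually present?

T-26 present → H-12 forms (Rx 4).
H-12 present → T-40 forms (Rx 6).

Yes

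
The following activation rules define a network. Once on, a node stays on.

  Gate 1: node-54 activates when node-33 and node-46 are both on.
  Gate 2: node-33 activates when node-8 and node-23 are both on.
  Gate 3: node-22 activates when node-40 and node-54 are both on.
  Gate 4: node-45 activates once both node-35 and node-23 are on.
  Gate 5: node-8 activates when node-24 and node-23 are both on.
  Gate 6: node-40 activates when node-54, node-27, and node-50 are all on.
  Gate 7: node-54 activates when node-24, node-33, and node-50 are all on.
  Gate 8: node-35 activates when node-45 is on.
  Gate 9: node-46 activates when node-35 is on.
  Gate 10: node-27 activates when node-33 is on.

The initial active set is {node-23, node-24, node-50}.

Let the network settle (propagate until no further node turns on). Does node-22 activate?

Gate 5: node-24 and node-23 on → node-8 on.
Gate 2: node-8 and node-23 on → node-33 on.
node-24, node-33, and node-50 are on, so node-54 activates (Gate 7).
Gate 10: node-33 on → node-27 on.
node-54, node-27, and node-50 are on, so node-40 activates (Gate 6).
Gate 3: node-40 and node-54 on → node-22 on.

Yes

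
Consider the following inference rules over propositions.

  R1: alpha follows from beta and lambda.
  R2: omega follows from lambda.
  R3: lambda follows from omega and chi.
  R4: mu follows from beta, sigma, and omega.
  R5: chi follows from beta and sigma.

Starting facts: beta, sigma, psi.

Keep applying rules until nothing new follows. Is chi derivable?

From beta and sigma, R5 gives chi.

Yes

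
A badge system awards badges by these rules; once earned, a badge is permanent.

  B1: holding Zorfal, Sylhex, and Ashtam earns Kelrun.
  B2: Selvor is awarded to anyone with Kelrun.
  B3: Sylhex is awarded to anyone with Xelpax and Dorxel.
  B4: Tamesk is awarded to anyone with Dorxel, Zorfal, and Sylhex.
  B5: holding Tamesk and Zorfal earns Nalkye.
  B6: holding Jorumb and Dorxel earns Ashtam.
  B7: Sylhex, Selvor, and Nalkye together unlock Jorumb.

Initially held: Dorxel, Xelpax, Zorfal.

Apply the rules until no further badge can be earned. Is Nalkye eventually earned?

With Xelpax and Dorxel, Sylhex is earned (B3).
With Dorxel, Zorfal, and Sylhex, Tamesk is earned (B4).
With Tamesk and Zorfal, Nalkye is earned (B5).

Yes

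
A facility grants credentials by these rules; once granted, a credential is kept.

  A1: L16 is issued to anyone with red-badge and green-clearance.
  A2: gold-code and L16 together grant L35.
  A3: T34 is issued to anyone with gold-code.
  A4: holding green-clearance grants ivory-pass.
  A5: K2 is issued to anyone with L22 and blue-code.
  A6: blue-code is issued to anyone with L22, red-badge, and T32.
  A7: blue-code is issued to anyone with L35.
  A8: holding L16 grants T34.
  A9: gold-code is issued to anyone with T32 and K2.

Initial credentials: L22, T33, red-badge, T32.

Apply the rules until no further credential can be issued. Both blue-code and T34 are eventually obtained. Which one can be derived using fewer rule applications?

blue-code

blue-code: Holding L22, red-badge, and T32 grants blue-code (A6). [1 rule application]
T34: Holding L22, red-badge, and T32 grants blue-code (A6). Holding L22 and blue-code grants K2 (A5). Holding T32 and K2 grants gold-code (A9). Holding gold-code grants T34 (A3). [4 rule applications]
blue-code needs fewer.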